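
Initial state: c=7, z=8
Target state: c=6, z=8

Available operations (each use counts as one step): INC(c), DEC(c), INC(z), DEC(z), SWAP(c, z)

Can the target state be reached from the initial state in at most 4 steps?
Yes

Path (1 step): DEC(c)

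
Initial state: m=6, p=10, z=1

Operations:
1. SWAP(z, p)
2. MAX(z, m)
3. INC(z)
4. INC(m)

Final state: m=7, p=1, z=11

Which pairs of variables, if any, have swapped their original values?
None

Comparing initial and final values:
m: 6 → 7
p: 10 → 1
z: 1 → 11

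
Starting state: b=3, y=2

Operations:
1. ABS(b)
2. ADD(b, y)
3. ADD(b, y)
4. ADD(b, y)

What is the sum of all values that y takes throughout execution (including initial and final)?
10

Values of y at each step:
Initial: y = 2
After step 1: y = 2
After step 2: y = 2
After step 3: y = 2
After step 4: y = 2
Sum = 2 + 2 + 2 + 2 + 2 = 10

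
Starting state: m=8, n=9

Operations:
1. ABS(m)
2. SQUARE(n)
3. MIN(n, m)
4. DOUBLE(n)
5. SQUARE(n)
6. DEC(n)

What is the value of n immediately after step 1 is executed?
n = 9

Tracing n through execution:
Initial: n = 9
After step 1 (ABS(m)): n = 9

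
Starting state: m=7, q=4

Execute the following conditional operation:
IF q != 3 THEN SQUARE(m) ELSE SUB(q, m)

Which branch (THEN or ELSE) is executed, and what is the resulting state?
Branch: THEN, Final state: m=49, q=4

Evaluating condition: q != 3
q = 4
Condition is True, so THEN branch executes
After SQUARE(m): m=49, q=4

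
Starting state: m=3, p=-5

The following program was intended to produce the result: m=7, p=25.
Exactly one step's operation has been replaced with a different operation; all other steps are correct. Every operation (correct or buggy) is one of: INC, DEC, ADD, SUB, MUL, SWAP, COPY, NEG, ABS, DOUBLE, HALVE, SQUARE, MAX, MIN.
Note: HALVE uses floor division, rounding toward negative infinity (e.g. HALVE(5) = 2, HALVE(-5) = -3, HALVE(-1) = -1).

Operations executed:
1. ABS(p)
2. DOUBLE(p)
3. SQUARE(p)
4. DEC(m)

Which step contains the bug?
Step 2

Trace with buggy code:
Initial: m=3, p=-5
After step 1: m=3, p=5
After step 2: m=3, p=10
After step 3: m=3, p=100
After step 4: m=2, p=100
Actual final m=2, p=100 ≠ expected m=7, p=25.
Step 2 is the only position where a single-operation replacement can produce the expected result.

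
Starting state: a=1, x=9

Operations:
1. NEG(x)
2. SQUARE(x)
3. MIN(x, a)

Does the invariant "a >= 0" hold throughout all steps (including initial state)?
Yes

The invariant holds at every step.

State at each step:
Initial: a=1, x=9
After step 1: a=1, x=-9
After step 2: a=1, x=81
After step 3: a=1, x=1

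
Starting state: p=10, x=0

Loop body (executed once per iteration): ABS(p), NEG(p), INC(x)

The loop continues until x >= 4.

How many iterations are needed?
4

Tracing iterations:
Initial: p=10, x=0
After iteration 1: p=-10, x=1
After iteration 2: p=-10, x=2
After iteration 3: p=-10, x=3
After iteration 4: p=-10, x=4
x >= 4 now holds, so the loop exits after 4 iterations.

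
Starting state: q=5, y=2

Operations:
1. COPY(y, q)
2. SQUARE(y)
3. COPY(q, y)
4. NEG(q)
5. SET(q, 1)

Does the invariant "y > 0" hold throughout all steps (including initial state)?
Yes

The invariant holds at every step.

State at each step:
Initial: q=5, y=2
After step 1: q=5, y=5
After step 2: q=5, y=25
After step 3: q=25, y=25
After step 4: q=-25, y=25
After step 5: q=1, y=25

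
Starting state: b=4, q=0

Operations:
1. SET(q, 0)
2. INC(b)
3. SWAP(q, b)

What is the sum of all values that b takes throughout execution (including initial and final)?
13

Values of b at each step:
Initial: b = 4
After step 1: b = 4
After step 2: b = 5
After step 3: b = 0
Sum = 4 + 4 + 5 + 0 = 13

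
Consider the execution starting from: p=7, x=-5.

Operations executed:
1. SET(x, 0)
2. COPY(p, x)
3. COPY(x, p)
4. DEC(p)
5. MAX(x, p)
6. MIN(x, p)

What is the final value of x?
x = -1

Tracing execution:
Step 1: SET(x, 0) → x = 0
Step 2: COPY(p, x) → x = 0
Step 3: COPY(x, p) → x = 0
Step 4: DEC(p) → x = 0
Step 5: MAX(x, p) → x = 0
Step 6: MIN(x, p) → x = -1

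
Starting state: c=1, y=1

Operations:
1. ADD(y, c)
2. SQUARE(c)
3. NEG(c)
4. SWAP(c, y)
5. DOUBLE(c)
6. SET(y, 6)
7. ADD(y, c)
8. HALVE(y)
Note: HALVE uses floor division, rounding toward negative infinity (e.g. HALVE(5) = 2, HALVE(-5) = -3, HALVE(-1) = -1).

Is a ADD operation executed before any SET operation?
Yes

First ADD: step 1
First SET: step 6
Since 1 < 6, ADD comes first.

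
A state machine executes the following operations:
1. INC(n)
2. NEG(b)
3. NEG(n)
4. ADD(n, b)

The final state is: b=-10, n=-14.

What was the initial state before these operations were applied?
b=10, n=3

Working backwards:
Final state: b=-10, n=-14
Before step 4 (ADD(n, b)): b=-10, n=-4
Before step 3 (NEG(n)): b=-10, n=4
Before step 2 (NEG(b)): b=10, n=4
Before step 1 (INC(n)): b=10, n=3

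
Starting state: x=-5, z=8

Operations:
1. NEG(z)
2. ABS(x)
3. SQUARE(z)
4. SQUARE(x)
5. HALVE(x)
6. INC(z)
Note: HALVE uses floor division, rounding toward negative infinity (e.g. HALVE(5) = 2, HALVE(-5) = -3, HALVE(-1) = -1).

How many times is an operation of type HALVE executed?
1

Counting HALVE operations:
Step 5: HALVE(x) ← HALVE
Total: 1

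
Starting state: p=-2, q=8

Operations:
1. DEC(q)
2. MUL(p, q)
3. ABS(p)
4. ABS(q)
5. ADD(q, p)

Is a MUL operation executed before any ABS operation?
Yes

First MUL: step 2
First ABS: step 3
Since 2 < 3, MUL comes first.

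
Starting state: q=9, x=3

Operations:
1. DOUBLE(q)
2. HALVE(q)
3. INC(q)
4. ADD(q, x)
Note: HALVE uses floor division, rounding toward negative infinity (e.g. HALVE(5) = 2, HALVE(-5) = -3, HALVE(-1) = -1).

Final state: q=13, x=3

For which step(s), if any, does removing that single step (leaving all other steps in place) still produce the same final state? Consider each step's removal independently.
None - removing any single step changes the final result

Testing removal of each single step:
Without step 1: final = q=8, x=3 (different)
Without step 2: final = q=22, x=3 (different)
Without step 3: final = q=12, x=3 (different)
Without step 4: final = q=10, x=3 (different)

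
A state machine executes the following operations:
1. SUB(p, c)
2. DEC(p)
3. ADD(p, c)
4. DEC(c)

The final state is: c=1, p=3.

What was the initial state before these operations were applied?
c=2, p=4

Working backwards:
Final state: c=1, p=3
Before step 4 (DEC(c)): c=2, p=3
Before step 3 (ADD(p, c)): c=2, p=1
Before step 2 (DEC(p)): c=2, p=2
Before step 1 (SUB(p, c)): c=2, p=4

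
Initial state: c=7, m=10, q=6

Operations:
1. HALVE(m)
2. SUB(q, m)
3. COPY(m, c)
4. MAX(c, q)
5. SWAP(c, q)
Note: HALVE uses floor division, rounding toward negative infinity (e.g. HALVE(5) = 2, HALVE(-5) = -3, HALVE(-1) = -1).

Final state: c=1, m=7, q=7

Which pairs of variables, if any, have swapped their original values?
None

Comparing initial and final values:
m: 10 → 7
c: 7 → 1
q: 6 → 7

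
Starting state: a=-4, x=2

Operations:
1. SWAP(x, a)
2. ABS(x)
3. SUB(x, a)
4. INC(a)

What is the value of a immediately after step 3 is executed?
a = 2

Tracing a through execution:
Initial: a = -4
After step 1 (SWAP(x, a)): a = 2
After step 2 (ABS(x)): a = 2
After step 3 (SUB(x, a)): a = 2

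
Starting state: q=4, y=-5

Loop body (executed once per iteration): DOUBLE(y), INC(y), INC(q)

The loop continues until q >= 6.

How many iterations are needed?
2

Tracing iterations:
Initial: q=4, y=-5
After iteration 1: q=5, y=-9
After iteration 2: q=6, y=-17
q >= 6 now holds, so the loop exits after 2 iterations.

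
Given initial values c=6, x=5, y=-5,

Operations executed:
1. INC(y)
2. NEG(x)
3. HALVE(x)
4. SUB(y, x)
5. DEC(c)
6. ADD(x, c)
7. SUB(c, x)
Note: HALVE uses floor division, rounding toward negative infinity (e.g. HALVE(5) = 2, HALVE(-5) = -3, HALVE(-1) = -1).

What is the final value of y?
y = -1

Tracing execution:
Step 1: INC(y) → y = -4
Step 2: NEG(x) → y = -4
Step 3: HALVE(x) → y = -4
Step 4: SUB(y, x) → y = -1
Step 5: DEC(c) → y = -1
Step 6: ADD(x, c) → y = -1
Step 7: SUB(c, x) → y = -1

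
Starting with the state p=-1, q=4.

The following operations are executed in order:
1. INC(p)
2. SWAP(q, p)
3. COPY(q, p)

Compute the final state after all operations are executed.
{p: 4, q: 4}

Step-by-step execution:
Initial: p=-1, q=4
After step 1 (INC(p)): p=0, q=4
After step 2 (SWAP(q, p)): p=4, q=0
After step 3 (COPY(q, p)): p=4, q=4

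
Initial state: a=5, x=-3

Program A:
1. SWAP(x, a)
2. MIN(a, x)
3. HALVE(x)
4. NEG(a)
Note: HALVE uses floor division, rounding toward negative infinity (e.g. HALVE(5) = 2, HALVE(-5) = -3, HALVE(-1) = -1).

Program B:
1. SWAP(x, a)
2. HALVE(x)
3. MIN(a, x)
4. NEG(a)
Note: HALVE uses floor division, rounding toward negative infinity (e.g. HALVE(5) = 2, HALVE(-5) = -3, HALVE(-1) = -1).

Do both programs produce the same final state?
Yes

Program A final state: a=3, x=2
Program B final state: a=3, x=2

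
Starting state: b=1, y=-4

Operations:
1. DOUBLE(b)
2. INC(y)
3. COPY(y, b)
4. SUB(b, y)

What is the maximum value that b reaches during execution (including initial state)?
2

Values of b at each step:
Initial: b = 1
After step 1: b = 2 ← maximum
After step 2: b = 2
After step 3: b = 2
After step 4: b = 0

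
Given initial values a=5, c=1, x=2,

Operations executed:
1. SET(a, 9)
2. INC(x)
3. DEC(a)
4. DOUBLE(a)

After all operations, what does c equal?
c = 1

Tracing execution:
Step 1: SET(a, 9) → c = 1
Step 2: INC(x) → c = 1
Step 3: DEC(a) → c = 1
Step 4: DOUBLE(a) → c = 1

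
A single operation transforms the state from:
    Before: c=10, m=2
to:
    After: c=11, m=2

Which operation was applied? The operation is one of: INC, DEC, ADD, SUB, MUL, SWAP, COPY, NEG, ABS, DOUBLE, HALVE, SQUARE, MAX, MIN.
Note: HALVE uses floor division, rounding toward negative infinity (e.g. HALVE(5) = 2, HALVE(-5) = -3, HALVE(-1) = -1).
INC(c)

Analyzing the change:
Before: c=10, m=2
After: c=11, m=2
Variable c changed from 10 to 11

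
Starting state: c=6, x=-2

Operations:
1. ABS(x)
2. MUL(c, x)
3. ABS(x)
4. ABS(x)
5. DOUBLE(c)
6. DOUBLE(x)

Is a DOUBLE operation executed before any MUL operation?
No

First DOUBLE: step 5
First MUL: step 2
Since 5 > 2, MUL comes first.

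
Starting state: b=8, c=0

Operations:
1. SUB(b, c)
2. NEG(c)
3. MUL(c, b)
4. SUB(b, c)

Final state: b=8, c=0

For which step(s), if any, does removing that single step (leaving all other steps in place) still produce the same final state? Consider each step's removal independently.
Step(s) 1, 2, 3, 4

Testing removal of each single step:
Without step 1: final = b=8, c=0 (same)
Without step 2: final = b=8, c=0 (same)
Without step 3: final = b=8, c=0 (same)
Without step 4: final = b=8, c=0 (same)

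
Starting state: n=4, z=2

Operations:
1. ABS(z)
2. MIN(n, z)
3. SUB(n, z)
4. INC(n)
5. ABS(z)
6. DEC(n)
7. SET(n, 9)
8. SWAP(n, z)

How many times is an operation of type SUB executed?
1

Counting SUB operations:
Step 3: SUB(n, z) ← SUB
Total: 1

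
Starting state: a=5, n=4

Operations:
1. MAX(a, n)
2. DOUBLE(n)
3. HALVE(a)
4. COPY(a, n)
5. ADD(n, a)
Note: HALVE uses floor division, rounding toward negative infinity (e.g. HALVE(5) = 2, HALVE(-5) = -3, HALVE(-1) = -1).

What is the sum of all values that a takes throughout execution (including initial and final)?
33

Values of a at each step:
Initial: a = 5
After step 1: a = 5
After step 2: a = 5
After step 3: a = 2
After step 4: a = 8
After step 5: a = 8
Sum = 5 + 5 + 5 + 2 + 8 + 8 = 33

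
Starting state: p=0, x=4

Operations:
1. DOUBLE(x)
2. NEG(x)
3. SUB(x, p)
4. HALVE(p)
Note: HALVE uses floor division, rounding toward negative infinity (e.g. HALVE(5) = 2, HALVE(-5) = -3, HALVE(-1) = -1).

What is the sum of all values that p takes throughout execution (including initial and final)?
0

Values of p at each step:
Initial: p = 0
After step 1: p = 0
After step 2: p = 0
After step 3: p = 0
After step 4: p = 0
Sum = 0 + 0 + 0 + 0 + 0 = 0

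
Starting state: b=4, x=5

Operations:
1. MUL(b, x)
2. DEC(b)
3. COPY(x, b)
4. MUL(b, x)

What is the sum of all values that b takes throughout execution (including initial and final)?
423

Values of b at each step:
Initial: b = 4
After step 1: b = 20
After step 2: b = 19
After step 3: b = 19
After step 4: b = 361
Sum = 4 + 20 + 19 + 19 + 361 = 423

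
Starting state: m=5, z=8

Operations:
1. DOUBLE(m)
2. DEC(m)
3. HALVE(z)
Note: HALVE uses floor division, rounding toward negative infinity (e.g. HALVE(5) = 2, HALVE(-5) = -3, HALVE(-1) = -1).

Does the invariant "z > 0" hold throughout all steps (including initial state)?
Yes

The invariant holds at every step.

State at each step:
Initial: m=5, z=8
After step 1: m=10, z=8
After step 2: m=9, z=8
After step 3: m=9, z=4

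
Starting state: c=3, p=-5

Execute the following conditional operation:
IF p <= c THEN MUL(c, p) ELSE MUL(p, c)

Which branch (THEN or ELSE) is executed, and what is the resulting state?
Branch: THEN, Final state: c=-15, p=-5

Evaluating condition: p <= c
p = -5, c = 3
Condition is True, so THEN branch executes
After MUL(c, p): c=-15, p=-5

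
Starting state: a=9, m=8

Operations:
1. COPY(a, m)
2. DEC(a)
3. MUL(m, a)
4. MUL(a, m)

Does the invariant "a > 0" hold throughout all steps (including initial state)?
Yes

The invariant holds at every step.

State at each step:
Initial: a=9, m=8
After step 1: a=8, m=8
After step 2: a=7, m=8
After step 3: a=7, m=56
After step 4: a=392, m=56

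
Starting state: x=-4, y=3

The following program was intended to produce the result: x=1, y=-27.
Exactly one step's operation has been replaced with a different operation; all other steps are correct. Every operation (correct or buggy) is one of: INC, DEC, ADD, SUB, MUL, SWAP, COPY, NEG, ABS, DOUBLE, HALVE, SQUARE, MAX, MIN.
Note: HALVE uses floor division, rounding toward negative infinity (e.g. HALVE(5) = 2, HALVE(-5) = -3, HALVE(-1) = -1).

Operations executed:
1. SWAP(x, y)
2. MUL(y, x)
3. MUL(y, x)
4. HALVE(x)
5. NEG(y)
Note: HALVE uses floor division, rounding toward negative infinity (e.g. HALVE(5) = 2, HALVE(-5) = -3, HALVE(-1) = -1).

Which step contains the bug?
Step 1

Trace with buggy code:
Initial: x=-4, y=3
After step 1: x=3, y=-4
After step 2: x=3, y=-12
After step 3: x=3, y=-36
After step 4: x=1, y=-36
After step 5: x=1, y=36
Actual final x=1, y=36 ≠ expected x=1, y=-27.
Step 1 is the only position where a single-operation replacement can produce the expected result.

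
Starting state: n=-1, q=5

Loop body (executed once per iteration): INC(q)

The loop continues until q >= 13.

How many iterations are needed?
8

Tracing iterations:
Initial: n=-1, q=5
After iteration 1: n=-1, q=6
After iteration 2: n=-1, q=7
After iteration 3: n=-1, q=8
After iteration 4: n=-1, q=9
After iteration 5: n=-1, q=10
After iteration 6: n=-1, q=11
After iteration 7: n=-1, q=12
After iteration 8: n=-1, q=13
q >= 13 now holds, so the loop exits after 8 iterations.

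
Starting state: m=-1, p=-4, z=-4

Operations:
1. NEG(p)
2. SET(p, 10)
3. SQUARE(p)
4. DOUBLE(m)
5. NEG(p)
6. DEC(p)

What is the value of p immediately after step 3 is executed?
p = 100

Tracing p through execution:
Initial: p = -4
After step 1 (NEG(p)): p = 4
After step 2 (SET(p, 10)): p = 10
After step 3 (SQUARE(p)): p = 100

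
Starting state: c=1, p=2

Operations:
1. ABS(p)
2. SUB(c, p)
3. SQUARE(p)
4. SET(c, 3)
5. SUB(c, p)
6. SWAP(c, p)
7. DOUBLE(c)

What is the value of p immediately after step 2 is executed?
p = 2

Tracing p through execution:
Initial: p = 2
After step 1 (ABS(p)): p = 2
After step 2 (SUB(c, p)): p = 2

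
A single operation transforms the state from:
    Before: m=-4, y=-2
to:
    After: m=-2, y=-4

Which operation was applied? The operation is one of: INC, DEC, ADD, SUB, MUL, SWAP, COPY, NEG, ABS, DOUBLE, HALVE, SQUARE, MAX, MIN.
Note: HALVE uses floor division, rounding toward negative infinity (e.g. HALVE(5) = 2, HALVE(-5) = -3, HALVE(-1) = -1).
SWAP(y, m)

Analyzing the change:
Before: m=-4, y=-2
After: m=-2, y=-4
Variable y changed from -2 to -4
Variable m changed from -4 to -2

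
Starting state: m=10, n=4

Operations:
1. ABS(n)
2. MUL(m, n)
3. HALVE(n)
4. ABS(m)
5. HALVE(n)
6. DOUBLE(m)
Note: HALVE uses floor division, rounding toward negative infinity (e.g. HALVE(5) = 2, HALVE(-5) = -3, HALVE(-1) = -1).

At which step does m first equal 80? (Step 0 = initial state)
Step 6

Tracing m:
Initial: m = 10
After step 1: m = 10
After step 2: m = 40
After step 3: m = 40
After step 4: m = 40
After step 5: m = 40
After step 6: m = 80 ← first occurrence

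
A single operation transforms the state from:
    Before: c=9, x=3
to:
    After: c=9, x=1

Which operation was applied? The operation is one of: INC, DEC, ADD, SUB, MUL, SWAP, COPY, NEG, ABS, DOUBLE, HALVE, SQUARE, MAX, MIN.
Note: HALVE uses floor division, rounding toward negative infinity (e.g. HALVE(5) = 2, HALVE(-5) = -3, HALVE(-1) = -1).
HALVE(x)

Analyzing the change:
Before: c=9, x=3
After: c=9, x=1
Variable x changed from 3 to 1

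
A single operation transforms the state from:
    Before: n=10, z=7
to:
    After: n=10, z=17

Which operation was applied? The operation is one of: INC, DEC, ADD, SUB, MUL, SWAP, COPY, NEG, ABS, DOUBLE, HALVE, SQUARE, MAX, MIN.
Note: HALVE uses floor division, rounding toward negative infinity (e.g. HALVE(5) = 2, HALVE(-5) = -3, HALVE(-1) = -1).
ADD(z, n)

Analyzing the change:
Before: n=10, z=7
After: n=10, z=17
Variable z changed from 7 to 17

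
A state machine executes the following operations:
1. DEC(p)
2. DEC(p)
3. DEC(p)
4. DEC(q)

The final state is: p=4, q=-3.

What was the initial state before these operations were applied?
p=7, q=-2

Working backwards:
Final state: p=4, q=-3
Before step 4 (DEC(q)): p=4, q=-2
Before step 3 (DEC(p)): p=5, q=-2
Before step 2 (DEC(p)): p=6, q=-2
Before step 1 (DEC(p)): p=7, q=-2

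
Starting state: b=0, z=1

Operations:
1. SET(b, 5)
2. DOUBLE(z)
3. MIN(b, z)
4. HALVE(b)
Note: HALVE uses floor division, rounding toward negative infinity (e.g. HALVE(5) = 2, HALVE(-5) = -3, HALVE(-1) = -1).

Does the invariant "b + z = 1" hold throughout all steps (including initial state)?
No, violated after step 1

The invariant is violated after step 1.

State at each step:
Initial: b=0, z=1
After step 1: b=5, z=1
After step 2: b=5, z=2
After step 3: b=2, z=2
After step 4: b=1, z=2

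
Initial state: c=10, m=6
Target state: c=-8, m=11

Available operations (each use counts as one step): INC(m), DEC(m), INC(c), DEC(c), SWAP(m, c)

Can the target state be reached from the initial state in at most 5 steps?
No

The target state cannot be reached within 5 steps.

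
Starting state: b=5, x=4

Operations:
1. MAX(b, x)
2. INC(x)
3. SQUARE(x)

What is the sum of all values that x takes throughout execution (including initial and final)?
38

Values of x at each step:
Initial: x = 4
After step 1: x = 4
After step 2: x = 5
After step 3: x = 25
Sum = 4 + 4 + 5 + 25 = 38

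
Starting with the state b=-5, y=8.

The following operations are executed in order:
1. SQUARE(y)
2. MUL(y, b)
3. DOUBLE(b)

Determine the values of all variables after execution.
{b: -10, y: -320}

Step-by-step execution:
Initial: b=-5, y=8
After step 1 (SQUARE(y)): b=-5, y=64
After step 2 (MUL(y, b)): b=-5, y=-320
After step 3 (DOUBLE(b)): b=-10, y=-320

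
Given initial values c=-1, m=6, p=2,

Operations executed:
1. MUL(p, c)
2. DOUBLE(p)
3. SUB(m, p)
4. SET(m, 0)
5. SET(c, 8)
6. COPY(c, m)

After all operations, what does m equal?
m = 0

Tracing execution:
Step 1: MUL(p, c) → m = 6
Step 2: DOUBLE(p) → m = 6
Step 3: SUB(m, p) → m = 10
Step 4: SET(m, 0) → m = 0
Step 5: SET(c, 8) → m = 0
Step 6: COPY(c, m) → m = 0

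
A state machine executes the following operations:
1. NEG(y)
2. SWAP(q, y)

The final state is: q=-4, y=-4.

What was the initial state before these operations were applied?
q=-4, y=4

Working backwards:
Final state: q=-4, y=-4
Before step 2 (SWAP(q, y)): q=-4, y=-4
Before step 1 (NEG(y)): q=-4, y=4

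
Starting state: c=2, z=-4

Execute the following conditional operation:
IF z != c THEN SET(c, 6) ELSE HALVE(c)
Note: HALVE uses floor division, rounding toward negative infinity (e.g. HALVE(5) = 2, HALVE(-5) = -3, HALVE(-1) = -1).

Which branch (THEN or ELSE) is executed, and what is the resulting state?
Branch: THEN, Final state: c=6, z=-4

Evaluating condition: z != c
z = -4, c = 2
Condition is True, so THEN branch executes
After SET(c, 6): c=6, z=-4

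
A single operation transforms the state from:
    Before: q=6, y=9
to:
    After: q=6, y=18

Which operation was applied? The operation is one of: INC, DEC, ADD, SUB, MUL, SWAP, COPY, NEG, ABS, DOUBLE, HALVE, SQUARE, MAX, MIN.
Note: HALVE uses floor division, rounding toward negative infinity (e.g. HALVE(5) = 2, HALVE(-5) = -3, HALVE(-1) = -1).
DOUBLE(y)

Analyzing the change:
Before: q=6, y=9
After: q=6, y=18
Variable y changed from 9 to 18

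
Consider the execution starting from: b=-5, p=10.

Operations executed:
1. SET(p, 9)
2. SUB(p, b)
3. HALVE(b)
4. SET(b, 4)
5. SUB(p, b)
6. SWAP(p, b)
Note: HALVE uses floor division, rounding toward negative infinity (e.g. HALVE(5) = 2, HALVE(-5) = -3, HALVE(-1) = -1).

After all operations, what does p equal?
p = 4

Tracing execution:
Step 1: SET(p, 9) → p = 9
Step 2: SUB(p, b) → p = 14
Step 3: HALVE(b) → p = 14
Step 4: SET(b, 4) → p = 14
Step 5: SUB(p, b) → p = 10
Step 6: SWAP(p, b) → p = 4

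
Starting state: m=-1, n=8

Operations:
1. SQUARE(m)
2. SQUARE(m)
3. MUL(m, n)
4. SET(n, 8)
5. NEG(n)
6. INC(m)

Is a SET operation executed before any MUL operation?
No

First SET: step 4
First MUL: step 3
Since 4 > 3, MUL comes first.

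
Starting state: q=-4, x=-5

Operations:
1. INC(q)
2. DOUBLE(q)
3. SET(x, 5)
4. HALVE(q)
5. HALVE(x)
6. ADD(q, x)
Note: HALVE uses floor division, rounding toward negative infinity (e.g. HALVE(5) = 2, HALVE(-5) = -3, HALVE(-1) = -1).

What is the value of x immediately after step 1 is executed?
x = -5

Tracing x through execution:
Initial: x = -5
After step 1 (INC(q)): x = -5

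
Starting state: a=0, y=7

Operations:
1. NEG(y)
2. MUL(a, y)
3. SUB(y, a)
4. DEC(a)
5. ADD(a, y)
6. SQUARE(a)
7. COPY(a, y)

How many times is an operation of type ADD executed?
1

Counting ADD operations:
Step 5: ADD(a, y) ← ADD
Total: 1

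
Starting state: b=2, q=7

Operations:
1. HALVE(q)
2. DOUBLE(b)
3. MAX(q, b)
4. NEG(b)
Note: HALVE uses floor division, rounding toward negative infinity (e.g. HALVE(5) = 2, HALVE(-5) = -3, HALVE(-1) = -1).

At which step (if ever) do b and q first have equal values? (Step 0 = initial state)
Step 3

b and q first become equal after step 3.

Comparing values at each step:
Initial: b=2, q=7
After step 1: b=2, q=3
After step 2: b=4, q=3
After step 3: b=4, q=4 ← equal!
After step 4: b=-4, q=4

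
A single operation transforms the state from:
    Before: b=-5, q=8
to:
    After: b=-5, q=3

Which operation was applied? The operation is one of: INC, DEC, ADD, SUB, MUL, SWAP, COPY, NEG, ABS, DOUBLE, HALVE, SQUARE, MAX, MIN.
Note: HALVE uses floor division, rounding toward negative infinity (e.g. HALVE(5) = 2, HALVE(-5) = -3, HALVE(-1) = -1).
ADD(q, b)

Analyzing the change:
Before: b=-5, q=8
After: b=-5, q=3
Variable q changed from 8 to 3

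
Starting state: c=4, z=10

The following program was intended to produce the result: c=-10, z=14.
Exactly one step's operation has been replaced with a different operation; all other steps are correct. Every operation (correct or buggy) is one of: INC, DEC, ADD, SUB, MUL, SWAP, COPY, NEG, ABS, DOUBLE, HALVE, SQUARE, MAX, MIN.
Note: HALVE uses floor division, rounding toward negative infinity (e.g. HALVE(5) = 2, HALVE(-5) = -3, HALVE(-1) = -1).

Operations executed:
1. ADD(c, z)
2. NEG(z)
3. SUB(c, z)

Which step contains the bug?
Step 3

Trace with buggy code:
Initial: c=4, z=10
After step 1: c=14, z=10
After step 2: c=14, z=-10
After step 3: c=24, z=-10
Actual final c=24, z=-10 ≠ expected c=-10, z=14.
Step 3 is the only position where a single-operation replacement can produce the expected result.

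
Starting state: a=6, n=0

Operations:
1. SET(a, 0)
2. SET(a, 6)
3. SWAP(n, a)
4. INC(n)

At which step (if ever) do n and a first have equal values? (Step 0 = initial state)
Step 1

n and a first become equal after step 1.

Comparing values at each step:
Initial: n=0, a=6
After step 1: n=0, a=0 ← equal!
After step 2: n=0, a=6
After step 3: n=6, a=0
After step 4: n=7, a=0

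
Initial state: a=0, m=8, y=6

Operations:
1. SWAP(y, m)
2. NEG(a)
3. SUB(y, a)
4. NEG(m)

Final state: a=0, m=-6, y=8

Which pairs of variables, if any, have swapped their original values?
None

Comparing initial and final values:
a: 0 → 0
m: 8 → -6
y: 6 → 8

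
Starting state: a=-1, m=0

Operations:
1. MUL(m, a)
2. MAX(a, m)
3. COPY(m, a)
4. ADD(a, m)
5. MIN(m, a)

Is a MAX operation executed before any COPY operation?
Yes

First MAX: step 2
First COPY: step 3
Since 2 < 3, MAX comes first.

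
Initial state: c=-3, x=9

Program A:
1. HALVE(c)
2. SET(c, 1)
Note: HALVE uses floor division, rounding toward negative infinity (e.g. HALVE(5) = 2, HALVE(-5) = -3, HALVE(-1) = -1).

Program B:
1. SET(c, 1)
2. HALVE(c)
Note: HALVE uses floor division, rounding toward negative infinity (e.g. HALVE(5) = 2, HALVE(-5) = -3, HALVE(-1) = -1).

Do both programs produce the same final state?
No

Program A final state: c=1, x=9
Program B final state: c=0, x=9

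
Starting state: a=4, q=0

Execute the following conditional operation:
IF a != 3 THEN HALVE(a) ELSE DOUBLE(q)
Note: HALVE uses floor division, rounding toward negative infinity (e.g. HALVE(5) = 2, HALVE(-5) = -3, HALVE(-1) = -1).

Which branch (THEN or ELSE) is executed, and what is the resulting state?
Branch: THEN, Final state: a=2, q=0

Evaluating condition: a != 3
a = 4
Condition is True, so THEN branch executes
After HALVE(a): a=2, q=0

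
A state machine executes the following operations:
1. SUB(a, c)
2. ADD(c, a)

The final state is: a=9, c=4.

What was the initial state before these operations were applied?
a=4, c=-5

Working backwards:
Final state: a=9, c=4
Before step 2 (ADD(c, a)): a=9, c=-5
Before step 1 (SUB(a, c)): a=4, c=-5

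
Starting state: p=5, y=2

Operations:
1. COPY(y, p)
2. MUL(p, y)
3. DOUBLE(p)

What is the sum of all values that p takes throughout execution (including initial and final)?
85

Values of p at each step:
Initial: p = 5
After step 1: p = 5
After step 2: p = 25
After step 3: p = 50
Sum = 5 + 5 + 25 + 50 = 85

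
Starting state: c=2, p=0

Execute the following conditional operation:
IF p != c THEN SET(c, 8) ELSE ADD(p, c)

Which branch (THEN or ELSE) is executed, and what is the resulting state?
Branch: THEN, Final state: c=8, p=0

Evaluating condition: p != c
p = 0, c = 2
Condition is True, so THEN branch executes
After SET(c, 8): c=8, p=0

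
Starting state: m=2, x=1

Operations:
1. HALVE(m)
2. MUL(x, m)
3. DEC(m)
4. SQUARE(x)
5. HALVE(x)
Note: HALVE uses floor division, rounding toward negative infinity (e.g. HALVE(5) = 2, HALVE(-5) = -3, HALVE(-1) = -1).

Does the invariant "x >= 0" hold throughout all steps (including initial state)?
Yes

The invariant holds at every step.

State at each step:
Initial: m=2, x=1
After step 1: m=1, x=1
After step 2: m=1, x=1
After step 3: m=0, x=1
After step 4: m=0, x=1
After step 5: m=0, x=0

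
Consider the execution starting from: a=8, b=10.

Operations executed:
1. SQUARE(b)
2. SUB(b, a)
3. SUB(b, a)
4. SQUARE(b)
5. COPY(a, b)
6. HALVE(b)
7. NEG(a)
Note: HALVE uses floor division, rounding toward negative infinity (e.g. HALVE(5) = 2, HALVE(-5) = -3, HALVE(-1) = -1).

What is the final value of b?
b = 3528

Tracing execution:
Step 1: SQUARE(b) → b = 100
Step 2: SUB(b, a) → b = 92
Step 3: SUB(b, a) → b = 84
Step 4: SQUARE(b) → b = 7056
Step 5: COPY(a, b) → b = 7056
Step 6: HALVE(b) → b = 3528
Step 7: NEG(a) → b = 3528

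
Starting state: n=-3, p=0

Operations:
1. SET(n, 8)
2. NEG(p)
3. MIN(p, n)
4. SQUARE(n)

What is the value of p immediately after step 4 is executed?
p = 0

Tracing p through execution:
Initial: p = 0
After step 1 (SET(n, 8)): p = 0
After step 2 (NEG(p)): p = 0
After step 3 (MIN(p, n)): p = 0
After step 4 (SQUARE(n)): p = 0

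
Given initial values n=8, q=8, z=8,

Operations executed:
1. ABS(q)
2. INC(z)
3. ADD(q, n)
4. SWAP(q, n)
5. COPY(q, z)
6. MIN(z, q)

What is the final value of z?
z = 9

Tracing execution:
Step 1: ABS(q) → z = 8
Step 2: INC(z) → z = 9
Step 3: ADD(q, n) → z = 9
Step 4: SWAP(q, n) → z = 9
Step 5: COPY(q, z) → z = 9
Step 6: MIN(z, q) → z = 9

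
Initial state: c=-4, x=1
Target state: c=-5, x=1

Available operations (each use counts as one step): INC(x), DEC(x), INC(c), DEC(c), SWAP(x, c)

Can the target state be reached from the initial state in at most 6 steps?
Yes

Path (1 step): DEC(c)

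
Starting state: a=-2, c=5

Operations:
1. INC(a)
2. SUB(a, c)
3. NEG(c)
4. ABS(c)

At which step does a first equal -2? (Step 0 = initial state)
Step 0

Tracing a:
Initial: a = -2 ← first occurrence
After step 1: a = -1
After step 2: a = -6
After step 3: a = -6
After step 4: a = -6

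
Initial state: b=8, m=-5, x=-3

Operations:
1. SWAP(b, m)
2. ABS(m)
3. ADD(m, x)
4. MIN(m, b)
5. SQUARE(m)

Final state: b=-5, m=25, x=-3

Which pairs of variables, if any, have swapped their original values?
None

Comparing initial and final values:
m: -5 → 25
x: -3 → -3
b: 8 → -5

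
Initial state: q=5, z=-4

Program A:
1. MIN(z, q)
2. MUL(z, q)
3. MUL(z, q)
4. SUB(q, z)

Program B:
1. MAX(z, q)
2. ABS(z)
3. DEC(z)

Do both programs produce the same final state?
No

Program A final state: q=105, z=-100
Program B final state: q=5, z=4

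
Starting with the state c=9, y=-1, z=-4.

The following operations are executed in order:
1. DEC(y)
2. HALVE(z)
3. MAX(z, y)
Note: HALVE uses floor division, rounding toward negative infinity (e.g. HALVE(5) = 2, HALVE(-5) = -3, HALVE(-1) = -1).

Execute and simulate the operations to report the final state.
{c: 9, y: -2, z: -2}

Step-by-step execution:
Initial: c=9, y=-1, z=-4
After step 1 (DEC(y)): c=9, y=-2, z=-4
After step 2 (HALVE(z)): c=9, y=-2, z=-2
After step 3 (MAX(z, y)): c=9, y=-2, z=-2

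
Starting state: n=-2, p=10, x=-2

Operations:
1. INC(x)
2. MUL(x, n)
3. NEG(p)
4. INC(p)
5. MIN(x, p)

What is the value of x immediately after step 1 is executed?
x = -1

Tracing x through execution:
Initial: x = -2
After step 1 (INC(x)): x = -1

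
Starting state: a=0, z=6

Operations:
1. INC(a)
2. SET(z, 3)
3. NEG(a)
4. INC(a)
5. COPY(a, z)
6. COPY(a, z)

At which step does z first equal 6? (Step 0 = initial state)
Step 0

Tracing z:
Initial: z = 6 ← first occurrence
After step 1: z = 6
After step 2: z = 3
After step 3: z = 3
After step 4: z = 3
After step 5: z = 3
After step 6: z = 3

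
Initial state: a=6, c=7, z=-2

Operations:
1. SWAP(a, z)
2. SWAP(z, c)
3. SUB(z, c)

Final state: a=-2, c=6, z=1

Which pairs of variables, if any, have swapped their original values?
None

Comparing initial and final values:
a: 6 → -2
z: -2 → 1
c: 7 → 6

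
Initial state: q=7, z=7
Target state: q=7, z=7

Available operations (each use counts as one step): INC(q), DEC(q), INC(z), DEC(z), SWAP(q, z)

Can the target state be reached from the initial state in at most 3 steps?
Yes

Path (0 steps): 0 steps (already at target)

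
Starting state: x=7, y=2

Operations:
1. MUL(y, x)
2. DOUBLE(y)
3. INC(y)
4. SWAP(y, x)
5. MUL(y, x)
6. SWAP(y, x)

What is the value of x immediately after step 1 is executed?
x = 7

Tracing x through execution:
Initial: x = 7
After step 1 (MUL(y, x)): x = 7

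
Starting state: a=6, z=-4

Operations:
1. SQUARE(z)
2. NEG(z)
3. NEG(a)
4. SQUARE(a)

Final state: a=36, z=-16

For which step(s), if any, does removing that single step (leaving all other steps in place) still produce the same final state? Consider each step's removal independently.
Step(s) 3

Testing removal of each single step:
Without step 1: final = a=36, z=4 (different)
Without step 2: final = a=36, z=16 (different)
Without step 3: final = a=36, z=-16 (same)
Without step 4: final = a=-6, z=-16 (different)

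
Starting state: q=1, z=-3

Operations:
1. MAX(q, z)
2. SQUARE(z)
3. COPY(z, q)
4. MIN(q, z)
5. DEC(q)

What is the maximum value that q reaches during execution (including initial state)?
1

Values of q at each step:
Initial: q = 1 ← maximum
After step 1: q = 1
After step 2: q = 1
After step 3: q = 1
After step 4: q = 1
After step 5: q = 0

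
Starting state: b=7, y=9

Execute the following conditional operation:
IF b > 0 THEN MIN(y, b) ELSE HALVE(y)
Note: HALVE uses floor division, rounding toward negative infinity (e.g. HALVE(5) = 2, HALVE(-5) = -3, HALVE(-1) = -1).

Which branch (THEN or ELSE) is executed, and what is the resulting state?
Branch: THEN, Final state: b=7, y=7

Evaluating condition: b > 0
b = 7
Condition is True, so THEN branch executes
After MIN(y, b): b=7, y=7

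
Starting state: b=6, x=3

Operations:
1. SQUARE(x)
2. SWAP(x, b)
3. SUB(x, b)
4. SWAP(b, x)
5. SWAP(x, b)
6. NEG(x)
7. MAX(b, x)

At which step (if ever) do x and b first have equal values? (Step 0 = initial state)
Never

x and b never become equal during execution.

Comparing values at each step:
Initial: x=3, b=6
After step 1: x=9, b=6
After step 2: x=6, b=9
After step 3: x=-3, b=9
After step 4: x=9, b=-3
After step 5: x=-3, b=9
After step 6: x=3, b=9
After step 7: x=3, b=9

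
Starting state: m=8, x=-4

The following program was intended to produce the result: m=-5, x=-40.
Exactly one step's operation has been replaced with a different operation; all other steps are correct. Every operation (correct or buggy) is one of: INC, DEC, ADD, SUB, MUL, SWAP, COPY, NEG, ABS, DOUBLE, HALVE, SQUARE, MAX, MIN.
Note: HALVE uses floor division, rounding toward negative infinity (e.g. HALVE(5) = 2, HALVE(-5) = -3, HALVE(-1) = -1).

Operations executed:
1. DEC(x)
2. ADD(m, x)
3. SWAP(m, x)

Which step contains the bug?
Step 2

Trace with buggy code:
Initial: m=8, x=-4
After step 1: m=8, x=-5
After step 2: m=3, x=-5
After step 3: m=-5, x=3
Actual final m=-5, x=3 ≠ expected m=-5, x=-40.
Step 2 is the only position where a single-operation replacement can produce the expected result.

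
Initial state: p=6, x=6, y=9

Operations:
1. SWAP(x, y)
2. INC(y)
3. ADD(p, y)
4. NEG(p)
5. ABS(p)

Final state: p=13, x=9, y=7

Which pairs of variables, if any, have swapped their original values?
None

Comparing initial and final values:
x: 6 → 9
y: 9 → 7
p: 6 → 13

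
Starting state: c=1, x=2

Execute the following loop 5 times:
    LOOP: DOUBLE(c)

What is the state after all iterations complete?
c=32, x=2

Iteration trace:
Start: c=1, x=2
After iteration 1: c=2, x=2
After iteration 2: c=4, x=2
After iteration 3: c=8, x=2
After iteration 4: c=16, x=2
After iteration 5: c=32, x=2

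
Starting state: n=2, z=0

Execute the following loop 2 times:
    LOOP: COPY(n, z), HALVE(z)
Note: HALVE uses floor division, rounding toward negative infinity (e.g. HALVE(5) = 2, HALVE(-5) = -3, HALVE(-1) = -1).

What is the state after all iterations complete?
n=0, z=0

Iteration trace:
Start: n=2, z=0
After iteration 1: n=0, z=0
After iteration 2: n=0, z=0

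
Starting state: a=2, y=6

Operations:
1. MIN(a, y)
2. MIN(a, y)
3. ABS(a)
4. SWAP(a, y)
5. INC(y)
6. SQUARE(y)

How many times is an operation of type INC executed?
1

Counting INC operations:
Step 5: INC(y) ← INC
Total: 1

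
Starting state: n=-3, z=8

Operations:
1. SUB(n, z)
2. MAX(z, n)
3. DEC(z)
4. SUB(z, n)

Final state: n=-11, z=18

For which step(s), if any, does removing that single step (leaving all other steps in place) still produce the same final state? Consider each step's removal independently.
Step(s) 2

Testing removal of each single step:
Without step 1: final = n=-3, z=10 (different)
Without step 2: final = n=-11, z=18 (same)
Without step 3: final = n=-11, z=19 (different)
Without step 4: final = n=-11, z=7 (different)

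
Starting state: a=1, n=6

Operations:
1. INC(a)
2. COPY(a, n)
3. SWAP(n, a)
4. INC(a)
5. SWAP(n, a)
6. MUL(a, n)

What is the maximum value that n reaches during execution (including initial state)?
7

Values of n at each step:
Initial: n = 6
After step 1: n = 6
After step 2: n = 6
After step 3: n = 6
After step 4: n = 6
After step 5: n = 7 ← maximum
After step 6: n = 7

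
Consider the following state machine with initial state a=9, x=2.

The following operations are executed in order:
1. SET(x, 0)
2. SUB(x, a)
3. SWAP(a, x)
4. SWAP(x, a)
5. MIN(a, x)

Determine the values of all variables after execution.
{a: -9, x: -9}

Step-by-step execution:
Initial: a=9, x=2
After step 1 (SET(x, 0)): a=9, x=0
After step 2 (SUB(x, a)): a=9, x=-9
After step 3 (SWAP(a, x)): a=-9, x=9
After step 4 (SWAP(x, a)): a=9, x=-9
After step 5 (MIN(a, x)): a=-9, x=-9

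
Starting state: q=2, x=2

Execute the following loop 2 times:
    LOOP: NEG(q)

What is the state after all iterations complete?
q=2, x=2

Iteration trace:
Start: q=2, x=2
After iteration 1: q=-2, x=2
After iteration 2: q=2, x=2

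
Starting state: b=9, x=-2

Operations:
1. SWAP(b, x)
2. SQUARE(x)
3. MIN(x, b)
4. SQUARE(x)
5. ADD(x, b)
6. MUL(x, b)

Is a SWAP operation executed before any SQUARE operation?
Yes

First SWAP: step 1
First SQUARE: step 2
Since 1 < 2, SWAP comes first.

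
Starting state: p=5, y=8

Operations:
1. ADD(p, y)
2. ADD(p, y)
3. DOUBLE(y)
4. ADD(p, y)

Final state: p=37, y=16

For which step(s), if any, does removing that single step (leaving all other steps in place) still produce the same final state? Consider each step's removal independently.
None - removing any single step changes the final result

Testing removal of each single step:
Without step 1: final = p=29, y=16 (different)
Without step 2: final = p=29, y=16 (different)
Without step 3: final = p=29, y=8 (different)
Without step 4: final = p=21, y=16 (different)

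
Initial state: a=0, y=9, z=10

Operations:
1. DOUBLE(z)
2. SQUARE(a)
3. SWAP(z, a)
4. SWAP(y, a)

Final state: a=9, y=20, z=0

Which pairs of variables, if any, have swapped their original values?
None

Comparing initial and final values:
y: 9 → 20
a: 0 → 9
z: 10 → 0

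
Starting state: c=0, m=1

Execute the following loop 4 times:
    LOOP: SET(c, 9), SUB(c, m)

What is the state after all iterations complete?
c=8, m=1

Iteration trace:
Start: c=0, m=1
After iteration 1: c=8, m=1
After iteration 2: c=8, m=1
After iteration 3: c=8, m=1
After iteration 4: c=8, m=1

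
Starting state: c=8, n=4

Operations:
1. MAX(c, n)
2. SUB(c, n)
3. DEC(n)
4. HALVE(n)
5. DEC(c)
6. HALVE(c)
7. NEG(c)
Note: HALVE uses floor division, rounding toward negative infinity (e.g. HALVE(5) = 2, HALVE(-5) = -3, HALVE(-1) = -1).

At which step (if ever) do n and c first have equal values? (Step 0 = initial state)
Step 2

n and c first become equal after step 2.

Comparing values at each step:
Initial: n=4, c=8
After step 1: n=4, c=8
After step 2: n=4, c=4 ← equal!
After step 3: n=3, c=4
After step 4: n=1, c=4
After step 5: n=1, c=3
After step 6: n=1, c=1 ← equal!
After step 7: n=1, c=-1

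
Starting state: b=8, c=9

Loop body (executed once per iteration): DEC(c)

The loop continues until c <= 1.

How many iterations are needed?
8

Tracing iterations:
Initial: b=8, c=9
After iteration 1: b=8, c=8
After iteration 2: b=8, c=7
After iteration 3: b=8, c=6
After iteration 4: b=8, c=5
After iteration 5: b=8, c=4
After iteration 6: b=8, c=3
After iteration 7: b=8, c=2
After iteration 8: b=8, c=1
c <= 1 now holds, so the loop exits after 8 iterations.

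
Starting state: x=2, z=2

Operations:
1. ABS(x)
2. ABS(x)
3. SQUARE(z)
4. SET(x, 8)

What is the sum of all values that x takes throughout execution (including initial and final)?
16

Values of x at each step:
Initial: x = 2
After step 1: x = 2
After step 2: x = 2
After step 3: x = 2
After step 4: x = 8
Sum = 2 + 2 + 2 + 2 + 8 = 16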